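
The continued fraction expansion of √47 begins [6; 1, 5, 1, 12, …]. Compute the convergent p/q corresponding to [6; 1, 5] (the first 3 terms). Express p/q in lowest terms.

41/6

Start with 5.
1 + 1/(5/1) = 1 + 1/5 = 6/5
6 + 1/(6/5) = 6 + 5/6 = 41/6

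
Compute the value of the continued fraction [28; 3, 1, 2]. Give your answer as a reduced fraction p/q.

311/11

a_0 = 28: 28/1
a_1 = 3: 85/3
a_2 = 1: 113/4
a_3 = 2: 311/11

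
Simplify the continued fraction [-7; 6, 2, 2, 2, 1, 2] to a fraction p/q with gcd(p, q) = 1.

-2019/295

Work from the innermost term outward:
Start with 2.
1 + 1/(2/1) = 1 + 1/2 = 3/2
2 + 1/(3/2) = 2 + 2/3 = 8/3
2 + 1/(8/3) = 2 + 3/8 = 19/8
2 + 1/(19/8) = 2 + 8/19 = 46/19
6 + 1/(46/19) = 6 + 19/46 = 295/46
-7 + 1/(295/46) = -7 + 46/295 = -2019/295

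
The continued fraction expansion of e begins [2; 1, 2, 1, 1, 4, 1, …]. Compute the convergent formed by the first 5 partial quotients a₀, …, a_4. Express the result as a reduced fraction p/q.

19/7

Compute successive convergents:
a_0 = 2: 2/1
a_1 = 1: 3/1
a_2 = 2: 8/3
a_3 = 1: 11/4
a_4 = 1: 19/7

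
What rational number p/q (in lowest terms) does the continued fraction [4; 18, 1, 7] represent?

Start with 7.
1 + 1/(7/1) = 1 + 1/7 = 8/7
18 + 1/(8/7) = 18 + 7/8 = 151/8
4 + 1/(151/8) = 4 + 8/151 = 612/151

612/151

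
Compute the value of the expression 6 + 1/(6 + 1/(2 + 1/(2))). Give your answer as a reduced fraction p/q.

197/32

Starting at the tail and folding back:
Start with 2.
2 + 1/(2/1) = 2 + 1/2 = 5/2
6 + 1/(5/2) = 6 + 2/5 = 32/5
6 + 1/(32/5) = 6 + 5/32 = 197/32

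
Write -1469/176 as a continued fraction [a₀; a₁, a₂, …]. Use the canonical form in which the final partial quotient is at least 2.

-1469 ÷ 176 → quotient -9, remainder 115
176 ÷ 115 → quotient 1, remainder 61
115 ÷ 61 → quotient 1, remainder 54
61 ÷ 54 → quotient 1, remainder 7
54 ÷ 7 → quotient 7, remainder 5
7 ÷ 5 → quotient 1, remainder 2
5 ÷ 2 → quotient 2, remainder 1
2 ÷ 1 → quotient 2, remainder 0

[-9; 1, 1, 1, 7, 1, 2, 2]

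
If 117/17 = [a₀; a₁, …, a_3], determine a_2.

Repeatedly divide and take the remainder:
⌊117/17⌋ = 6, remainder 15
⌊17/15⌋ = 1, remainder 2
⌊15/2⌋ = 7, remainder 1

7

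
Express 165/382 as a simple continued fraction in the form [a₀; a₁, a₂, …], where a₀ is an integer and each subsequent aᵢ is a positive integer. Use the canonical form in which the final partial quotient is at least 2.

[0; 2, 3, 5, 1, 3, 2]

Repeatedly divide and take the remainder:
⌊165/382⌋ = 0, remainder 165
⌊382/165⌋ = 2, remainder 52
⌊165/52⌋ = 3, remainder 9
⌊52/9⌋ = 5, remainder 7
⌊9/7⌋ = 1, remainder 2
⌊7/2⌋ = 3, remainder 1
⌊2/1⌋ = 2, remainder 0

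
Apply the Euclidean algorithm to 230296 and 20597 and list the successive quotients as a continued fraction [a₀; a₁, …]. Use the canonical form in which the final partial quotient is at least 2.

Apply division with remainder until the remainder is 0:
230296 ÷ 20597 → quotient 11, remainder 3729
20597 ÷ 3729 → quotient 5, remainder 1952
3729 ÷ 1952 → quotient 1, remainder 1777
1952 ÷ 1777 → quotient 1, remainder 175
1777 ÷ 175 → quotient 10, remainder 27
175 ÷ 27 → quotient 6, remainder 13
27 ÷ 13 → quotient 2, remainder 1
13 ÷ 1 → quotient 13, remainder 0

[11; 5, 1, 1, 10, 6, 2, 13]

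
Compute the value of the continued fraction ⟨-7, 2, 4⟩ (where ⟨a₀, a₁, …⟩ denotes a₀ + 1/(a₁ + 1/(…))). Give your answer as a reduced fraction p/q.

-59/9

a_0 = -7: -7/1
a_1 = 2: -13/2
a_2 = 4: -59/9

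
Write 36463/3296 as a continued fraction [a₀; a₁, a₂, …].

⌊36463/3296⌋ = 11, remainder 207
⌊3296/207⌋ = 15, remainder 191
⌊207/191⌋ = 1, remainder 16
⌊191/16⌋ = 11, remainder 15
⌊16/15⌋ = 1, remainder 1
⌊15/1⌋ = 15, remainder 0

[11; 15, 1, 11, 1, 15]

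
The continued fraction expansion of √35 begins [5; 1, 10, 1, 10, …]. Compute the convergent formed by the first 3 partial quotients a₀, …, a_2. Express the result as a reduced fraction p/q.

a_0 = 5: 5/1
a_1 = 1: 6/1
a_2 = 10: 65/11

65/11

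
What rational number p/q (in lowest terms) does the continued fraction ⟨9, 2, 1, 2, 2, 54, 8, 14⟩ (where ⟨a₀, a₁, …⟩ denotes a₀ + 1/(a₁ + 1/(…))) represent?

a_0 = 9: 9/1
a_1 = 2: 19/2
a_2 = 1: 28/3
a_3 = 2: 75/8
a_4 = 2: 178/19
a_5 = 54: 9687/1034
a_6 = 8: 77674/8291
a_7 = 14: 1097123/117108

1097123/117108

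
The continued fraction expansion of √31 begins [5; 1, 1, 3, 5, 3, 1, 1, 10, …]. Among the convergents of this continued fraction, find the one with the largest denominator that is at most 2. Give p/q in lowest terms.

List convergents until the denominator exceeds the bound:
a_0 = 5: 5/1  (≤ bound)
a_1 = 1: 6/1  (≤ bound)
a_2 = 1: 11/2  (≤ bound)
a_3 = 3: 39/7  (> 2, stop)

11/2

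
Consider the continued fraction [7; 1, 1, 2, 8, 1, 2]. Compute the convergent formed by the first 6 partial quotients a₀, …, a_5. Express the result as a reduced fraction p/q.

357/47

a_0 = 7: 7/1
a_1 = 1: 8/1
a_2 = 1: 15/2
a_3 = 2: 38/5
a_4 = 8: 319/42
a_5 = 1: 357/47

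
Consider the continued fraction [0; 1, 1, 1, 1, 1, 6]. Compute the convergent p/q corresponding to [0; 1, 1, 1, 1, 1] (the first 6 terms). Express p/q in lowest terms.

Build up convergents one term at a time:
a_0 = 0: 0/1
a_1 = 1: 1/1
a_2 = 1: 1/2
a_3 = 1: 2/3
a_4 = 1: 3/5
a_5 = 1: 5/8

5/8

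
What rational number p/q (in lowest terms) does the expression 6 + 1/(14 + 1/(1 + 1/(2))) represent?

Start with 2.
1 + 1/(2/1) = 1 + 1/2 = 3/2
14 + 1/(3/2) = 14 + 2/3 = 44/3
6 + 1/(44/3) = 6 + 3/44 = 267/44

267/44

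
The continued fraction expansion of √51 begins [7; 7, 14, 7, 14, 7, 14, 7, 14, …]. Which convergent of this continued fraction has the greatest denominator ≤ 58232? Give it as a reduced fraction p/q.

a_0 = 7: 7/1  (≤ bound)
a_1 = 7: 50/7  (≤ bound)
a_2 = 14: 707/99  (≤ bound)
a_3 = 7: 4999/700  (≤ bound)
a_4 = 14: 70693/9899  (≤ bound)
a_5 = 7: 499850/69993  (> 58232, stop)

70693/9899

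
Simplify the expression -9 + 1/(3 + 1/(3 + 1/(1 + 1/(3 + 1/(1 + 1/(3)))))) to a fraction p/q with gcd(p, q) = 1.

-2043/235

Starting at the tail and folding back:
Start with 3.
1 + 1/(3/1) = 1 + 1/3 = 4/3
3 + 1/(4/3) = 3 + 3/4 = 15/4
1 + 1/(15/4) = 1 + 4/15 = 19/15
3 + 1/(19/15) = 3 + 15/19 = 72/19
3 + 1/(72/19) = 3 + 19/72 = 235/72
-9 + 1/(235/72) = -9 + 72/235 = -2043/235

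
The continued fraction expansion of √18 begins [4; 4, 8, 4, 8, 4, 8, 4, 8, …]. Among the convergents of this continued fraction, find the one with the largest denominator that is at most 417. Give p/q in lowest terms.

577/136

List convergents until the denominator exceeds the bound:
a_0 = 4: 4/1  (≤ bound)
a_1 = 4: 17/4  (≤ bound)
a_2 = 8: 140/33  (≤ bound)
a_3 = 4: 577/136  (≤ bound)
a_4 = 8: 4756/1121  (> 417, stop)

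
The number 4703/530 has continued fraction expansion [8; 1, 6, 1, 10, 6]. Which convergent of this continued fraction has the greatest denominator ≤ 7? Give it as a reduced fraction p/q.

a_0 = 8: 8/1  (≤ bound)
a_1 = 1: 9/1  (≤ bound)
a_2 = 6: 62/7  (≤ bound)
a_3 = 1: 71/8  (> 7, stop)

62/7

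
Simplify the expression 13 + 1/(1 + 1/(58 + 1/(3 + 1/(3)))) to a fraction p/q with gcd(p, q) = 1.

Start with 3.
3 + 1/(3/1) = 3 + 1/3 = 10/3
58 + 1/(10/3) = 58 + 3/10 = 583/10
1 + 1/(583/10) = 1 + 10/583 = 593/583
13 + 1/(593/583) = 13 + 583/593 = 8292/593

8292/593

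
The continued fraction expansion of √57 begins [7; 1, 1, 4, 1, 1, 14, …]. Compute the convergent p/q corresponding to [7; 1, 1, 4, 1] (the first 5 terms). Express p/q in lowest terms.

Use the convergent recurrence hₖ = aₖ·hₖ₋₁ + hₖ₋₂ (and likewise for the denominators kₖ):
a_0 = 7: 7/1
a_1 = 1: 8/1
a_2 = 1: 15/2
a_3 = 4: 68/9
a_4 = 1: 83/11

83/11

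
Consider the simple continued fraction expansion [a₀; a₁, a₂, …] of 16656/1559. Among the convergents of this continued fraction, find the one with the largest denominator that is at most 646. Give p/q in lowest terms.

1250/117

a_0 = 10: 10/1  (≤ bound)
a_1 = 1: 11/1  (≤ bound)
a_2 = 2: 32/3  (≤ bound)
a_3 = 6: 203/19  (≤ bound)
a_4 = 6: 1250/117  (≤ bound)
a_5 = 6: 7703/721  (> 646, stop)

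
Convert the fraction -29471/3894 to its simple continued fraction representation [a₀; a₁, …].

[-8; 2, 3, 6, 3, 1, 6, 3]

Run the Euclidean algorithm, recording each quotient:
-29471 ÷ 3894 → quotient -8, remainder 1681
3894 ÷ 1681 → quotient 2, remainder 532
1681 ÷ 532 → quotient 3, remainder 85
532 ÷ 85 → quotient 6, remainder 22
85 ÷ 22 → quotient 3, remainder 19
22 ÷ 19 → quotient 1, remainder 3
19 ÷ 3 → quotient 6, remainder 1
3 ÷ 1 → quotient 3, remainder 0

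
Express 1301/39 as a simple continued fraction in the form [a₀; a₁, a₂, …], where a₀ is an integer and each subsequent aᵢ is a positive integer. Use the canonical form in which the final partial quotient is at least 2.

[33; 2, 1, 3, 1, 2]

Run the Euclidean algorithm, recording each quotient:
⌊1301/39⌋ = 33, remainder 14
⌊39/14⌋ = 2, remainder 11
⌊14/11⌋ = 1, remainder 3
⌊11/3⌋ = 3, remainder 2
⌊3/2⌋ = 1, remainder 1
⌊2/1⌋ = 2, remainder 0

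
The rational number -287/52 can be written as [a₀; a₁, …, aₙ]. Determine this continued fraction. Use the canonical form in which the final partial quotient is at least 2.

[-6; 2, 12, 2]

-287 ÷ 52 → quotient -6, remainder 25
52 ÷ 25 → quotient 2, remainder 2
25 ÷ 2 → quotient 12, remainder 1
2 ÷ 1 → quotient 2, remainder 0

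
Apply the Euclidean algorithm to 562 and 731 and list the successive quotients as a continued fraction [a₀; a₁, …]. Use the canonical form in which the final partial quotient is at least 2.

Run the Euclidean algorithm, recording each quotient:
562 = 0·731 + 562, so a_0 = 0
731 = 1·562 + 169, so a_1 = 1
562 = 3·169 + 55, so a_2 = 3
169 = 3·55 + 4, so a_3 = 3
55 = 13·4 + 3, so a_4 = 13
4 = 1·3 + 1, so a_5 = 1
3 = 3·1 + 0, so a_6 = 3

[0; 1, 3, 3, 13, 1, 3]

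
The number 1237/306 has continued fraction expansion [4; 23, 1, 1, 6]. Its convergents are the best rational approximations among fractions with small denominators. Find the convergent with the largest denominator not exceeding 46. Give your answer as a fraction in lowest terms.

List convergents until the denominator exceeds the bound:
a_0 = 4: 4/1  (≤ bound)
a_1 = 23: 93/23  (≤ bound)
a_2 = 1: 97/24  (≤ bound)
a_3 = 1: 190/47  (> 46, stop)

97/24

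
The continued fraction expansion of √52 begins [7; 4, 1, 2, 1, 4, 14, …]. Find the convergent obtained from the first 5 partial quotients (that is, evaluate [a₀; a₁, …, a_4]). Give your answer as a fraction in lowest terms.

137/19

a_0 = 7: 7/1
a_1 = 4: 29/4
a_2 = 1: 36/5
a_3 = 2: 101/14
a_4 = 1: 137/19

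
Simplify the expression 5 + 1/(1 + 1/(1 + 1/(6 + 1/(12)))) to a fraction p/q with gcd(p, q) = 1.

875/158

a_0 = 5: 5/1
a_1 = 1: 6/1
a_2 = 1: 11/2
a_3 = 6: 72/13
a_4 = 12: 875/158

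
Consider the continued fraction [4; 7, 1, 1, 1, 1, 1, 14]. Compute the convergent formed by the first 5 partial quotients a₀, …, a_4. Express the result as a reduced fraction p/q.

95/23

Use the convergent recurrence hₖ = aₖ·hₖ₋₁ + hₖ₋₂ (and likewise for the denominators kₖ):
a_0 = 4: 4/1
a_1 = 7: 29/7
a_2 = 1: 33/8
a_3 = 1: 62/15
a_4 = 1: 95/23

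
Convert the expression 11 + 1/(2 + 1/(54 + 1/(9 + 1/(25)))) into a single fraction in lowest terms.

283753/24684

Work from the innermost term outward:
Start with 25.
9 + 1/(25/1) = 9 + 1/25 = 226/25
54 + 1/(226/25) = 54 + 25/226 = 12229/226
2 + 1/(12229/226) = 2 + 226/12229 = 24684/12229
11 + 1/(24684/12229) = 11 + 12229/24684 = 283753/24684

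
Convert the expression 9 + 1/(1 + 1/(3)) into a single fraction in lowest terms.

Work from the innermost term outward:
Start with 3.
1 + 1/(3/1) = 1 + 1/3 = 4/3
9 + 1/(4/3) = 9 + 3/4 = 39/4

39/4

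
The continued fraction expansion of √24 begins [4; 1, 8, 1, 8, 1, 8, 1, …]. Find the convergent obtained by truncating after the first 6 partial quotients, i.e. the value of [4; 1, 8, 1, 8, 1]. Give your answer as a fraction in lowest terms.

485/99

a_0 = 4: 4/1
a_1 = 1: 5/1
a_2 = 8: 44/9
a_3 = 1: 49/10
a_4 = 8: 436/89
a_5 = 1: 485/99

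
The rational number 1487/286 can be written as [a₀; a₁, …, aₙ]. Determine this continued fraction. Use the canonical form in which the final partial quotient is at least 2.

1487 ÷ 286 → quotient 5, remainder 57
286 ÷ 57 → quotient 5, remainder 1
57 ÷ 1 → quotient 57, remainder 0

[5; 5, 57]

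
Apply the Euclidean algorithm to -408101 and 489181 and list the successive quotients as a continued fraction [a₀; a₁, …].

[-1; 6, 30, 54, 50]

Repeatedly divide and take the remainder:
-408101 = -1·489181 + 81080, so a_0 = -1
489181 = 6·81080 + 2701, so a_1 = 6
81080 = 30·2701 + 50, so a_2 = 30
2701 = 54·50 + 1, so a_3 = 54
50 = 50·1 + 0, so a_4 = 50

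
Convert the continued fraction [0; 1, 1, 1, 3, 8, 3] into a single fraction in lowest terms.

181/284

Start with 3.
8 + 1/(3/1) = 8 + 1/3 = 25/3
3 + 1/(25/3) = 3 + 3/25 = 78/25
1 + 1/(78/25) = 1 + 25/78 = 103/78
1 + 1/(103/78) = 1 + 78/103 = 181/103
1 + 1/(181/103) = 1 + 103/181 = 284/181
0 + 1/(284/181) = 0 + 181/284 = 181/284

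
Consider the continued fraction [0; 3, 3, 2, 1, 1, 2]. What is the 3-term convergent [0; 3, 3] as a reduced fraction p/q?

Start with 3.
3 + 1/(3/1) = 3 + 1/3 = 10/3
0 + 1/(10/3) = 0 + 3/10 = 3/10

3/10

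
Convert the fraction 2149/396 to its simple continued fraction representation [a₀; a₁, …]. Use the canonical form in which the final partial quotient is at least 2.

[5; 2, 2, 1, 10, 1, 1, 2]

⌊2149/396⌋ = 5, remainder 169
⌊396/169⌋ = 2, remainder 58
⌊169/58⌋ = 2, remainder 53
⌊58/53⌋ = 1, remainder 5
⌊53/5⌋ = 10, remainder 3
⌊5/3⌋ = 1, remainder 2
⌊3/2⌋ = 1, remainder 1
⌊2/1⌋ = 2, remainder 0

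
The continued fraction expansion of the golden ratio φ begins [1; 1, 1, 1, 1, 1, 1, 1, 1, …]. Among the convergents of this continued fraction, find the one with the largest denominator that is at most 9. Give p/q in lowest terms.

List convergents until the denominator exceeds the bound:
a_0 = 1: 1/1  (≤ bound)
a_1 = 1: 2/1  (≤ bound)
a_2 = 1: 3/2  (≤ bound)
a_3 = 1: 5/3  (≤ bound)
a_4 = 1: 8/5  (≤ bound)
a_5 = 1: 13/8  (≤ bound)
a_6 = 1: 21/13  (> 9, stop)

13/8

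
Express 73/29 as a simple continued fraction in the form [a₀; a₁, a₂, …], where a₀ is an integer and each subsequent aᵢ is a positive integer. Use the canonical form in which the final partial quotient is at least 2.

73 = 2·29 + 15, so a_0 = 2
29 = 1·15 + 14, so a_1 = 1
15 = 1·14 + 1, so a_2 = 1
14 = 14·1 + 0, so a_3 = 14

[2; 1, 1, 14]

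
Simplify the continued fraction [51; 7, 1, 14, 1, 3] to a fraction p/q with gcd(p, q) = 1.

Start with 3.
1 + 1/(3/1) = 1 + 1/3 = 4/3
14 + 1/(4/3) = 14 + 3/4 = 59/4
1 + 1/(59/4) = 1 + 4/59 = 63/59
7 + 1/(63/59) = 7 + 59/63 = 500/63
51 + 1/(500/63) = 51 + 63/500 = 25563/500

25563/500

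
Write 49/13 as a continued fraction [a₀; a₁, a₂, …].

[3; 1, 3, 3]

Run the Euclidean algorithm, recording each quotient:
⌊49/13⌋ = 3, remainder 10
⌊13/10⌋ = 1, remainder 3
⌊10/3⌋ = 3, remainder 1
⌊3/1⌋ = 3, remainder 0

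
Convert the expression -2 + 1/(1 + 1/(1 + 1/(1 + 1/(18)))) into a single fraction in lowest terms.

-75/56

Start with 18.
1 + 1/(18/1) = 1 + 1/18 = 19/18
1 + 1/(19/18) = 1 + 18/19 = 37/19
1 + 1/(37/19) = 1 + 19/37 = 56/37
-2 + 1/(56/37) = -2 + 37/56 = -75/56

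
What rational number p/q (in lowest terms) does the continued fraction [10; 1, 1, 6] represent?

Start with 6.
1 + 1/(6/1) = 1 + 1/6 = 7/6
1 + 1/(7/6) = 1 + 6/7 = 13/7
10 + 1/(13/7) = 10 + 7/13 = 137/13

137/13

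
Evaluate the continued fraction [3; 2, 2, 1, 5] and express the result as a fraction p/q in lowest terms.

137/40

Start with 5.
1 + 1/(5/1) = 1 + 1/5 = 6/5
2 + 1/(6/5) = 2 + 5/6 = 17/6
2 + 1/(17/6) = 2 + 6/17 = 40/17
3 + 1/(40/17) = 3 + 17/40 = 137/40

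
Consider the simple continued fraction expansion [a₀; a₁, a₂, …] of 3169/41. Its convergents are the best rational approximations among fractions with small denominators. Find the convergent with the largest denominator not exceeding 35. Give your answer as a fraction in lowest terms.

a_0 = 77: 77/1  (≤ bound)
a_1 = 3: 232/3  (≤ bound)
a_2 = 2: 541/7  (≤ bound)
a_3 = 2: 1314/17  (≤ bound)
a_4 = 2: 3169/41  (> 35, stop)

1314/17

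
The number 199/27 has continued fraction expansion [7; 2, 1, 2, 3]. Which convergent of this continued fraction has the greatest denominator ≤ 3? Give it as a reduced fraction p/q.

List convergents until the denominator exceeds the bound:
a_0 = 7: 7/1  (≤ bound)
a_1 = 2: 15/2  (≤ bound)
a_2 = 1: 22/3  (≤ bound)
a_3 = 2: 59/8  (> 3, stop)

22/3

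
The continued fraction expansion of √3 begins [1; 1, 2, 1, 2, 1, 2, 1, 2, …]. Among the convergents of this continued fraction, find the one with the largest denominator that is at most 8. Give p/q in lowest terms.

List convergents until the denominator exceeds the bound:
a_0 = 1: 1/1  (≤ bound)
a_1 = 1: 2/1  (≤ bound)
a_2 = 2: 5/3  (≤ bound)
a_3 = 1: 7/4  (≤ bound)
a_4 = 2: 19/11  (> 8, stop)

7/4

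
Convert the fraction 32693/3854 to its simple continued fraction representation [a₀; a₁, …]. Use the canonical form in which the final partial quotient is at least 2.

[8; 2, 14, 10, 6, 2]

32693 ÷ 3854 → quotient 8, remainder 1861
3854 ÷ 1861 → quotient 2, remainder 132
1861 ÷ 132 → quotient 14, remainder 13
132 ÷ 13 → quotient 10, remainder 2
13 ÷ 2 → quotient 6, remainder 1
2 ÷ 1 → quotient 2, remainder 0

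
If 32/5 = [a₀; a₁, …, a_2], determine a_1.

Repeatedly divide and take the remainder:
⌊32/5⌋ = 6, remainder 2
⌊5/2⌋ = 2, remainder 1

2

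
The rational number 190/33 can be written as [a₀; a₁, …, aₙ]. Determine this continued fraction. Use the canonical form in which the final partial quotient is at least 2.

[5; 1, 3, 8]

Repeatedly divide and take the remainder:
190 = 5·33 + 25, so a_0 = 5
33 = 1·25 + 8, so a_1 = 1
25 = 3·8 + 1, so a_2 = 3
8 = 8·1 + 0, so a_3 = 8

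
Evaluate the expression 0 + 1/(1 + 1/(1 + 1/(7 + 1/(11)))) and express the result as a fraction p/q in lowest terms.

89/167

Starting at the tail and folding back:
Start with 11.
7 + 1/(11/1) = 7 + 1/11 = 78/11
1 + 1/(78/11) = 1 + 11/78 = 89/78
1 + 1/(89/78) = 1 + 78/89 = 167/89
0 + 1/(167/89) = 0 + 89/167 = 89/167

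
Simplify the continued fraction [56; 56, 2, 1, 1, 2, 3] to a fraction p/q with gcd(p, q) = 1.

Collapse the nested fraction from the inside out:
Start with 3.
2 + 1/(3/1) = 2 + 1/3 = 7/3
1 + 1/(7/3) = 1 + 3/7 = 10/7
1 + 1/(10/7) = 1 + 7/10 = 17/10
2 + 1/(17/10) = 2 + 10/17 = 44/17
56 + 1/(44/17) = 56 + 17/44 = 2481/44
56 + 1/(2481/44) = 56 + 44/2481 = 138980/2481

138980/2481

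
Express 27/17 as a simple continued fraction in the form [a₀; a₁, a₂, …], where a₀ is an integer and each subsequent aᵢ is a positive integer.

27 = 1·17 + 10, so a_0 = 1
17 = 1·10 + 7, so a_1 = 1
10 = 1·7 + 3, so a_2 = 1
7 = 2·3 + 1, so a_3 = 2
3 = 3·1 + 0, so a_4 = 3

[1; 1, 1, 2, 3]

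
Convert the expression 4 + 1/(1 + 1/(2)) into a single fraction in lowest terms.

14/3

a_0 = 4: 4/1
a_1 = 1: 5/1
a_2 = 2: 14/3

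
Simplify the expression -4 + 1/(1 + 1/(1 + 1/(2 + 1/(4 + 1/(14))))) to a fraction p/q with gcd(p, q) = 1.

Start with 14.
4 + 1/(14/1) = 4 + 1/14 = 57/14
2 + 1/(57/14) = 2 + 14/57 = 128/57
1 + 1/(128/57) = 1 + 57/128 = 185/128
1 + 1/(185/128) = 1 + 128/185 = 313/185
-4 + 1/(313/185) = -4 + 185/313 = -1067/313

-1067/313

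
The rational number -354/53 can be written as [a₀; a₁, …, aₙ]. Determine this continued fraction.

[-7; 3, 8, 2]

-354 ÷ 53 → quotient -7, remainder 17
53 ÷ 17 → quotient 3, remainder 2
17 ÷ 2 → quotient 8, remainder 1
2 ÷ 1 → quotient 2, remainder 0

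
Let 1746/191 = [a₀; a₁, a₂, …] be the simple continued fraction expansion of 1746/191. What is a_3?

2

Repeatedly divide and take the remainder:
1746 ÷ 191 → quotient 9, remainder 27
191 ÷ 27 → quotient 7, remainder 2
27 ÷ 2 → quotient 13, remainder 1
2 ÷ 1 → quotient 2, remainder 0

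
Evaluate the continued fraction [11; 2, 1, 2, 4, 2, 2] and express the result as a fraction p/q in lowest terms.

Build up convergents one term at a time:
a_0 = 11: 11/1
a_1 = 2: 23/2
a_2 = 1: 34/3
a_3 = 2: 91/8
a_4 = 4: 398/35
a_5 = 2: 887/78
a_6 = 2: 2172/191

2172/191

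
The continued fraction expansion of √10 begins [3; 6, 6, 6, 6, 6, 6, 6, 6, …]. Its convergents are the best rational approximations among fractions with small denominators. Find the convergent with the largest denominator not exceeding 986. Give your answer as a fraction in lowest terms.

a_0 = 3: 3/1  (≤ bound)
a_1 = 6: 19/6  (≤ bound)
a_2 = 6: 117/37  (≤ bound)
a_3 = 6: 721/228  (≤ bound)
a_4 = 6: 4443/1405  (> 986, stop)

721/228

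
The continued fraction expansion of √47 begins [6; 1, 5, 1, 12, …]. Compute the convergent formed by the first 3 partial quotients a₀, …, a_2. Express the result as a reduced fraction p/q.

Start with 5.
1 + 1/(5/1) = 1 + 1/5 = 6/5
6 + 1/(6/5) = 6 + 5/6 = 41/6

41/6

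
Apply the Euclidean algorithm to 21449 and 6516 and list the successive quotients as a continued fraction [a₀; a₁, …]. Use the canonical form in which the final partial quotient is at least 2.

[3; 3, 2, 2, 1, 21, 1, 11]

Apply division with remainder until the remainder is 0:
⌊21449/6516⌋ = 3, remainder 1901
⌊6516/1901⌋ = 3, remainder 813
⌊1901/813⌋ = 2, remainder 275
⌊813/275⌋ = 2, remainder 263
⌊275/263⌋ = 1, remainder 12
⌊263/12⌋ = 21, remainder 11
⌊12/11⌋ = 1, remainder 1
⌊11/1⌋ = 11, remainder 0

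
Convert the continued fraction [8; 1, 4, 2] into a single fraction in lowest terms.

Start with 2.
4 + 1/(2/1) = 4 + 1/2 = 9/2
1 + 1/(9/2) = 1 + 2/9 = 11/9
8 + 1/(11/9) = 8 + 9/11 = 97/11

97/11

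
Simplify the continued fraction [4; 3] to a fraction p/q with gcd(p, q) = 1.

13/3

Start with 3.
4 + 1/(3/1) = 4 + 1/3 = 13/3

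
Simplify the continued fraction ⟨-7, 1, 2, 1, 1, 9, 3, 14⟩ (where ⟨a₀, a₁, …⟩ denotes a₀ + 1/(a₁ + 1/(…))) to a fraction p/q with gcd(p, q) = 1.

-18719/2979

Start with 14.
3 + 1/(14/1) = 3 + 1/14 = 43/14
9 + 1/(43/14) = 9 + 14/43 = 401/43
1 + 1/(401/43) = 1 + 43/401 = 444/401
1 + 1/(444/401) = 1 + 401/444 = 845/444
2 + 1/(845/444) = 2 + 444/845 = 2134/845
1 + 1/(2134/845) = 1 + 845/2134 = 2979/2134
-7 + 1/(2979/2134) = -7 + 2134/2979 = -18719/2979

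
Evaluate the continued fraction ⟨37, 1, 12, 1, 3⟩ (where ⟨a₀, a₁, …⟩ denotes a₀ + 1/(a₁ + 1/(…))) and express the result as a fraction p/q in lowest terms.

Start with 3.
1 + 1/(3/1) = 1 + 1/3 = 4/3
12 + 1/(4/3) = 12 + 3/4 = 51/4
1 + 1/(51/4) = 1 + 4/51 = 55/51
37 + 1/(55/51) = 37 + 51/55 = 2086/55

2086/55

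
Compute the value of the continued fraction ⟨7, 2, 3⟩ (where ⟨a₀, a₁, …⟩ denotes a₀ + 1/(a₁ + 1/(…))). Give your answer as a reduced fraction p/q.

52/7

Starting at the tail and folding back:
Start with 3.
2 + 1/(3/1) = 2 + 1/3 = 7/3
7 + 1/(7/3) = 7 + 3/7 = 52/7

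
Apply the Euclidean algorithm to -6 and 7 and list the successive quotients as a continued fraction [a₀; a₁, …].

[-1; 7]

⌊-6/7⌋ = -1, remainder 1
⌊7/1⌋ = 7, remainder 0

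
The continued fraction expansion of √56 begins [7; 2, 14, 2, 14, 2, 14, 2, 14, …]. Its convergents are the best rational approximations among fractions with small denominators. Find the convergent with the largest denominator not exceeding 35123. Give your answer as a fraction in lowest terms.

List convergents until the denominator exceeds the bound:
a_0 = 7: 7/1  (≤ bound)
a_1 = 2: 15/2  (≤ bound)
a_2 = 14: 217/29  (≤ bound)
a_3 = 2: 449/60  (≤ bound)
a_4 = 14: 6503/869  (≤ bound)
a_5 = 2: 13455/1798  (≤ bound)
a_6 = 14: 194873/26041  (≤ bound)
a_7 = 2: 403201/53880  (> 35123, stop)

194873/26041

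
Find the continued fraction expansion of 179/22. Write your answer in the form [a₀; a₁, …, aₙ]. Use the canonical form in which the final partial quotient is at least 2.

[8; 7, 3]

179 = 8·22 + 3, so a_0 = 8
22 = 7·3 + 1, so a_1 = 7
3 = 3·1 + 0, so a_2 = 3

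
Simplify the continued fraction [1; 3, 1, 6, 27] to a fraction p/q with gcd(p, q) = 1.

Build up convergents one term at a time:
a_0 = 1: 1/1
a_1 = 3: 4/3
a_2 = 1: 5/4
a_3 = 6: 34/27
a_4 = 27: 923/733

923/733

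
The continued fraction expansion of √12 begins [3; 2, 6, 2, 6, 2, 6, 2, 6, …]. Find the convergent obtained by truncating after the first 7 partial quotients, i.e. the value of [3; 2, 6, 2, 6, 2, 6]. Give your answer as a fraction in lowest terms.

Start with 6.
2 + 1/(6/1) = 2 + 1/6 = 13/6
6 + 1/(13/6) = 6 + 6/13 = 84/13
2 + 1/(84/13) = 2 + 13/84 = 181/84
6 + 1/(181/84) = 6 + 84/181 = 1170/181
2 + 1/(1170/181) = 2 + 181/1170 = 2521/1170
3 + 1/(2521/1170) = 3 + 1170/2521 = 8733/2521

8733/2521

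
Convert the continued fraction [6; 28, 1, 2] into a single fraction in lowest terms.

Build up convergents one term at a time:
a_0 = 6: 6/1
a_1 = 28: 169/28
a_2 = 1: 175/29
a_3 = 2: 519/86

519/86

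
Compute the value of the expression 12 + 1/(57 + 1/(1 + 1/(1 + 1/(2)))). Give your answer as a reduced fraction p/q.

Build up convergents one term at a time:
a_0 = 12: 12/1
a_1 = 57: 685/57
a_2 = 1: 697/58
a_3 = 1: 1382/115
a_4 = 2: 3461/288

3461/288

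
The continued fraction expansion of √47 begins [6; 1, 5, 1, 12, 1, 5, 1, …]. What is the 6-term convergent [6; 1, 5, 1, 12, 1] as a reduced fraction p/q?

Start with 1.
12 + 1/(1/1) = 12 + 1/1 = 13/1
1 + 1/(13/1) = 1 + 1/13 = 14/13
5 + 1/(14/13) = 5 + 13/14 = 83/14
1 + 1/(83/14) = 1 + 14/83 = 97/83
6 + 1/(97/83) = 6 + 83/97 = 665/97

665/97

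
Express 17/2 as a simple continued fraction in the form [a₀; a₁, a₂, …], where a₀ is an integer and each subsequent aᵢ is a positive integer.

Run the Euclidean algorithm, recording each quotient:
⌊17/2⌋ = 8, remainder 1
⌊2/1⌋ = 2, remainder 0

[8; 2]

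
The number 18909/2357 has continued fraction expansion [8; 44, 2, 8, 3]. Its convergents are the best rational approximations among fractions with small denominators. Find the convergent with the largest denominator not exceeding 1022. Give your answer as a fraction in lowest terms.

a_0 = 8: 8/1  (≤ bound)
a_1 = 44: 353/44  (≤ bound)
a_2 = 2: 714/89  (≤ bound)
a_3 = 8: 6065/756  (≤ bound)
a_4 = 3: 18909/2357  (> 1022, stop)

6065/756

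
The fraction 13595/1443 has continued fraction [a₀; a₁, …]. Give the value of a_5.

9

Run the Euclidean algorithm, recording each quotient:
⌊13595/1443⌋ = 9, remainder 608
⌊1443/608⌋ = 2, remainder 227
⌊608/227⌋ = 2, remainder 154
⌊227/154⌋ = 1, remainder 73
⌊154/73⌋ = 2, remainder 8
⌊73/8⌋ = 9, remainder 1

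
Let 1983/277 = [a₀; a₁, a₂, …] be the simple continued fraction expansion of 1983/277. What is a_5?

Repeatedly divide and take the remainder:
⌊1983/277⌋ = 7, remainder 44
⌊277/44⌋ = 6, remainder 13
⌊44/13⌋ = 3, remainder 5
⌊13/5⌋ = 2, remainder 3
⌊5/3⌋ = 1, remainder 2
⌊3/2⌋ = 1, remainder 1

1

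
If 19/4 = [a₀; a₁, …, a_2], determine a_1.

1

Run the Euclidean algorithm, recording each quotient:
19 = 4·4 + 3, so a_0 = 4
4 = 1·3 + 1, so a_1 = 1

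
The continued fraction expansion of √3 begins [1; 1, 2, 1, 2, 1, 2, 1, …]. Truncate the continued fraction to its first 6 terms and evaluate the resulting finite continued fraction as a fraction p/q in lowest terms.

26/15

Start with 1.
2 + 1/(1/1) = 2 + 1/1 = 3/1
1 + 1/(3/1) = 1 + 1/3 = 4/3
2 + 1/(4/3) = 2 + 3/4 = 11/4
1 + 1/(11/4) = 1 + 4/11 = 15/11
1 + 1/(15/11) = 1 + 11/15 = 26/15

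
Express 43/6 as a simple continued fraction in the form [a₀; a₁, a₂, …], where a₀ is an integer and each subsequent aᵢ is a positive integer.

43 = 7·6 + 1, so a_0 = 7
6 = 6·1 + 0, so a_1 = 6

[7; 6]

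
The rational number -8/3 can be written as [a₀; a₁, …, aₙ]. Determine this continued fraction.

[-3; 3]

Apply division with remainder until the remainder is 0:
⌊-8/3⌋ = -3, remainder 1
⌊3/1⌋ = 3, remainder 0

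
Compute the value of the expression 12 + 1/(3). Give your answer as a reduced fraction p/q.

37/3

a_0 = 12: 12/1
a_1 = 3: 37/3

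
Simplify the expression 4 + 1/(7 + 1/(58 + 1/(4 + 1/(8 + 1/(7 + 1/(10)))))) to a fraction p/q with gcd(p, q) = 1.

4034500/973927

Start with 10.
7 + 1/(10/1) = 7 + 1/10 = 71/10
8 + 1/(71/10) = 8 + 10/71 = 578/71
4 + 1/(578/71) = 4 + 71/578 = 2383/578
58 + 1/(2383/578) = 58 + 578/2383 = 138792/2383
7 + 1/(138792/2383) = 7 + 2383/138792 = 973927/138792
4 + 1/(973927/138792) = 4 + 138792/973927 = 4034500/973927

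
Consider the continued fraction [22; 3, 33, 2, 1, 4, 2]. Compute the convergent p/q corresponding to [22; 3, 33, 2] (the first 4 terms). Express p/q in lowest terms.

a_0 = 22: 22/1
a_1 = 3: 67/3
a_2 = 33: 2233/100
a_3 = 2: 4533/203

4533/203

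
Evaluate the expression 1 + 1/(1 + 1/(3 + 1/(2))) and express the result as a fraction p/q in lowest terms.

16/9

Collapse the nested fraction from the inside out:
Start with 2.
3 + 1/(2/1) = 3 + 1/2 = 7/2
1 + 1/(7/2) = 1 + 2/7 = 9/7
1 + 1/(9/7) = 1 + 7/9 = 16/9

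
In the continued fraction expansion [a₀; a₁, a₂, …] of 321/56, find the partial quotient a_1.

1

321 ÷ 56 → quotient 5, remainder 41
56 ÷ 41 → quotient 1, remainder 15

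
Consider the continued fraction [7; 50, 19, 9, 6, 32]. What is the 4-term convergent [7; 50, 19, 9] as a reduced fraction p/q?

Use the convergent recurrence hₖ = aₖ·hₖ₋₁ + hₖ₋₂ (and likewise for the denominators kₖ):
a_0 = 7: 7/1
a_1 = 50: 351/50
a_2 = 19: 6676/951
a_3 = 9: 60435/8609

60435/8609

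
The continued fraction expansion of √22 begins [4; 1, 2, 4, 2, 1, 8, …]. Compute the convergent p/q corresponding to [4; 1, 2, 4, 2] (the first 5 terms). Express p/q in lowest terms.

Compute successive convergents:
a_0 = 4: 4/1
a_1 = 1: 5/1
a_2 = 2: 14/3
a_3 = 4: 61/13
a_4 = 2: 136/29

136/29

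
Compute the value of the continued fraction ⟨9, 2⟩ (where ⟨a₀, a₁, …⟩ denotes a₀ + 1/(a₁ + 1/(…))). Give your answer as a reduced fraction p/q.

19/2

Work from the innermost term outward:
Start with 2.
9 + 1/(2/1) = 9 + 1/2 = 19/2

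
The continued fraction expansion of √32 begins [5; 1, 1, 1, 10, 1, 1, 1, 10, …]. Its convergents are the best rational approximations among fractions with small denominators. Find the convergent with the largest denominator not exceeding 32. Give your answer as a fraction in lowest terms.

List convergents until the denominator exceeds the bound:
a_0 = 5: 5/1  (≤ bound)
a_1 = 1: 6/1  (≤ bound)
a_2 = 1: 11/2  (≤ bound)
a_3 = 1: 17/3  (≤ bound)
a_4 = 10: 181/32  (≤ bound)
a_5 = 1: 198/35  (> 32, stop)

181/32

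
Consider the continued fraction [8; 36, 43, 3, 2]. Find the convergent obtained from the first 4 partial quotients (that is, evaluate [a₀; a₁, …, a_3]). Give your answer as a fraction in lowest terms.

37594/4683

Starting at the tail and folding back:
Start with 3.
43 + 1/(3/1) = 43 + 1/3 = 130/3
36 + 1/(130/3) = 36 + 3/130 = 4683/130
8 + 1/(4683/130) = 8 + 130/4683 = 37594/4683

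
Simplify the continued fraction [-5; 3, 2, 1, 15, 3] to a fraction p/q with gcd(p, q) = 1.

-2261/481

a_0 = -5: -5/1
a_1 = 3: -14/3
a_2 = 2: -33/7
a_3 = 1: -47/10
a_4 = 15: -738/157
a_5 = 3: -2261/481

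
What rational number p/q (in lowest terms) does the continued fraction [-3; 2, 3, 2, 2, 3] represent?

Build up convergents one term at a time:
a_0 = -3: -3/1
a_1 = 2: -5/2
a_2 = 3: -18/7
a_3 = 2: -41/16
a_4 = 2: -100/39
a_5 = 3: -341/133

-341/133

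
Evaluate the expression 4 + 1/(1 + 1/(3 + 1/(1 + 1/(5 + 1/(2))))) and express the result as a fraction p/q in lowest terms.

302/63

Start with 2.
5 + 1/(2/1) = 5 + 1/2 = 11/2
1 + 1/(11/2) = 1 + 2/11 = 13/11
3 + 1/(13/11) = 3 + 11/13 = 50/13
1 + 1/(50/13) = 1 + 13/50 = 63/50
4 + 1/(63/50) = 4 + 50/63 = 302/63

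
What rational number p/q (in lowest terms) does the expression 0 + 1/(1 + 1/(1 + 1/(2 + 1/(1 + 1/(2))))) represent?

11/19

Start with 2.
1 + 1/(2/1) = 1 + 1/2 = 3/2
2 + 1/(3/2) = 2 + 2/3 = 8/3
1 + 1/(8/3) = 1 + 3/8 = 11/8
1 + 1/(11/8) = 1 + 8/11 = 19/11
0 + 1/(19/11) = 0 + 11/19 = 11/19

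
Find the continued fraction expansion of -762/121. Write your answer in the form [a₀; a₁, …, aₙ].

Repeatedly divide and take the remainder:
-762 = -7·121 + 85, so a_0 = -7
121 = 1·85 + 36, so a_1 = 1
85 = 2·36 + 13, so a_2 = 2
36 = 2·13 + 10, so a_3 = 2
13 = 1·10 + 3, so a_4 = 1
10 = 3·3 + 1, so a_5 = 3
3 = 3·1 + 0, so a_6 = 3

[-7; 1, 2, 2, 1, 3, 3]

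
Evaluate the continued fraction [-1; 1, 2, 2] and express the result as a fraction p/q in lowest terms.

-2/7

Start with 2.
2 + 1/(2/1) = 2 + 1/2 = 5/2
1 + 1/(5/2) = 1 + 2/5 = 7/5
-1 + 1/(7/5) = -1 + 5/7 = -2/7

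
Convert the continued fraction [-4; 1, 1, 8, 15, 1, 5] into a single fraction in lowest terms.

Start with 5.
1 + 1/(5/1) = 1 + 1/5 = 6/5
15 + 1/(6/5) = 15 + 5/6 = 95/6
8 + 1/(95/6) = 8 + 6/95 = 766/95
1 + 1/(766/95) = 1 + 95/766 = 861/766
1 + 1/(861/766) = 1 + 766/861 = 1627/861
-4 + 1/(1627/861) = -4 + 861/1627 = -5647/1627

-5647/1627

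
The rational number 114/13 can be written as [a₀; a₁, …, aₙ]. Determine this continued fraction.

114 ÷ 13 → quotient 8, remainder 10
13 ÷ 10 → quotient 1, remainder 3
10 ÷ 3 → quotient 3, remainder 1
3 ÷ 1 → quotient 3, remainder 0

[8; 1, 3, 3]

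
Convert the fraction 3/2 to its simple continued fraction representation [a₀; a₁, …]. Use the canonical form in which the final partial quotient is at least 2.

[1; 2]

3 ÷ 2 → quotient 1, remainder 1
2 ÷ 1 → quotient 2, remainder 0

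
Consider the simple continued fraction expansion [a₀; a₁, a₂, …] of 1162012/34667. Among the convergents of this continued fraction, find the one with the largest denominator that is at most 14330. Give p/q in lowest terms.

26983/805

a_0 = 33: 33/1  (≤ bound)
a_1 = 1: 34/1  (≤ bound)
a_2 = 1: 67/2  (≤ bound)
a_3 = 12: 838/25  (≤ bound)
a_4 = 2: 1743/52  (≤ bound)
a_5 = 15: 26983/805  (≤ bound)
a_6 = 43: 1162012/34667  (> 14330, stop)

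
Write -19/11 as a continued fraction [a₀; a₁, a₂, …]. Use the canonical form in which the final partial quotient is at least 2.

Run the Euclidean algorithm, recording each quotient:
-19 ÷ 11 → quotient -2, remainder 3
11 ÷ 3 → quotient 3, remainder 2
3 ÷ 2 → quotient 1, remainder 1
2 ÷ 1 → quotient 2, remainder 0

[-2; 3, 1, 2]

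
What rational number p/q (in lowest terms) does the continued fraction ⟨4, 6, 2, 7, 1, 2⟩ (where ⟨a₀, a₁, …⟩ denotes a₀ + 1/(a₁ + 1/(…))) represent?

Build up convergents one term at a time:
a_0 = 4: 4/1
a_1 = 6: 25/6
a_2 = 2: 54/13
a_3 = 7: 403/97
a_4 = 1: 457/110
a_5 = 2: 1317/317

1317/317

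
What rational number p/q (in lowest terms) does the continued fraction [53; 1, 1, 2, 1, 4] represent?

1768/33

Work from the innermost term outward:
Start with 4.
1 + 1/(4/1) = 1 + 1/4 = 5/4
2 + 1/(5/4) = 2 + 4/5 = 14/5
1 + 1/(14/5) = 1 + 5/14 = 19/14
1 + 1/(19/14) = 1 + 14/19 = 33/19
53 + 1/(33/19) = 53 + 19/33 = 1768/33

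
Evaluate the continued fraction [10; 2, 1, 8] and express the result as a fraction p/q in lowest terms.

a_0 = 10: 10/1
a_1 = 2: 21/2
a_2 = 1: 31/3
a_3 = 8: 269/26

269/26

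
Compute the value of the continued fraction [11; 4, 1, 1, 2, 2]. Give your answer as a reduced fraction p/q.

Compute successive convergents:
a_0 = 11: 11/1
a_1 = 4: 45/4
a_2 = 1: 56/5
a_3 = 1: 101/9
a_4 = 2: 258/23
a_5 = 2: 617/55

617/55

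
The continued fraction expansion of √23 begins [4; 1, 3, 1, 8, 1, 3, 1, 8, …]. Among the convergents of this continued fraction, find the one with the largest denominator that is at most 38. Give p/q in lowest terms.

a_0 = 4: 4/1  (≤ bound)
a_1 = 1: 5/1  (≤ bound)
a_2 = 3: 19/4  (≤ bound)
a_3 = 1: 24/5  (≤ bound)
a_4 = 8: 211/44  (> 38, stop)

24/5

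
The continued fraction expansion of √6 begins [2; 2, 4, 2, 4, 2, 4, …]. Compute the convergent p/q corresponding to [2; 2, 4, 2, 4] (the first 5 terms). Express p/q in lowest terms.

Start with 4.
2 + 1/(4/1) = 2 + 1/4 = 9/4
4 + 1/(9/4) = 4 + 4/9 = 40/9
2 + 1/(40/9) = 2 + 9/40 = 89/40
2 + 1/(89/40) = 2 + 40/89 = 218/89

218/89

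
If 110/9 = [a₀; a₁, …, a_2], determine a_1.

Repeatedly divide and take the remainder:
⌊110/9⌋ = 12, remainder 2
⌊9/2⌋ = 4, remainder 1

4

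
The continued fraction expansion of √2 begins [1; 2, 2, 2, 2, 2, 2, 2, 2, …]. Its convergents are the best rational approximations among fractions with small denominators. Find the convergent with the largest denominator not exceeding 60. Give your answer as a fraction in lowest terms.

a_0 = 1: 1/1  (≤ bound)
a_1 = 2: 3/2  (≤ bound)
a_2 = 2: 7/5  (≤ bound)
a_3 = 2: 17/12  (≤ bound)
a_4 = 2: 41/29  (≤ bound)
a_5 = 2: 99/70  (> 60, stop)

41/29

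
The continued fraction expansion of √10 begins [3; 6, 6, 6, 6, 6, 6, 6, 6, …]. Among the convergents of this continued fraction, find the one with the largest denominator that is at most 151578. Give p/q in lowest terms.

a_0 = 3: 3/1  (≤ bound)
a_1 = 6: 19/6  (≤ bound)
a_2 = 6: 117/37  (≤ bound)
a_3 = 6: 721/228  (≤ bound)
a_4 = 6: 4443/1405  (≤ bound)
a_5 = 6: 27379/8658  (≤ bound)
a_6 = 6: 168717/53353  (≤ bound)
a_7 = 6: 1039681/328776  (> 151578, stop)

168717/53353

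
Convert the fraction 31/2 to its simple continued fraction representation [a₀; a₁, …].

31 ÷ 2 → quotient 15, remainder 1
2 ÷ 1 → quotient 2, remainder 0

[15; 2]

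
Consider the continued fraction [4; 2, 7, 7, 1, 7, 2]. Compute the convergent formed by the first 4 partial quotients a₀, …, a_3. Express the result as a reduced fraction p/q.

Collapse the nested fraction from the inside out:
Start with 7.
7 + 1/(7/1) = 7 + 1/7 = 50/7
2 + 1/(50/7) = 2 + 7/50 = 107/50
4 + 1/(107/50) = 4 + 50/107 = 478/107

478/107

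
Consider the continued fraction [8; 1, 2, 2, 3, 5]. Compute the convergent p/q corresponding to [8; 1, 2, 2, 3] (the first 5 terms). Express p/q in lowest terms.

209/24

Start with 3.
2 + 1/(3/1) = 2 + 1/3 = 7/3
2 + 1/(7/3) = 2 + 3/7 = 17/7
1 + 1/(17/7) = 1 + 7/17 = 24/17
8 + 1/(24/17) = 8 + 17/24 = 209/24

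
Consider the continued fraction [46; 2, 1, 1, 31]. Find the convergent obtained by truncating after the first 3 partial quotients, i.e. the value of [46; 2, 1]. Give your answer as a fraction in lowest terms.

139/3

Build up convergents one term at a time:
a_0 = 46: 46/1
a_1 = 2: 93/2
a_2 = 1: 139/3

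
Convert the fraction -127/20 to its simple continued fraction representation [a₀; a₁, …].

[-7; 1, 1, 1, 6]

⌊-127/20⌋ = -7, remainder 13
⌊20/13⌋ = 1, remainder 7
⌊13/7⌋ = 1, remainder 6
⌊7/6⌋ = 1, remainder 1
⌊6/1⌋ = 6, remainder 0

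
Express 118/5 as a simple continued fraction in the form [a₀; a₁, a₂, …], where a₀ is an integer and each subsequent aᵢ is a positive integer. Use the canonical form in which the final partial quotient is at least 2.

Apply division with remainder until the remainder is 0:
⌊118/5⌋ = 23, remainder 3
⌊5/3⌋ = 1, remainder 2
⌊3/2⌋ = 1, remainder 1
⌊2/1⌋ = 2, remainder 0

[23; 1, 1, 2]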